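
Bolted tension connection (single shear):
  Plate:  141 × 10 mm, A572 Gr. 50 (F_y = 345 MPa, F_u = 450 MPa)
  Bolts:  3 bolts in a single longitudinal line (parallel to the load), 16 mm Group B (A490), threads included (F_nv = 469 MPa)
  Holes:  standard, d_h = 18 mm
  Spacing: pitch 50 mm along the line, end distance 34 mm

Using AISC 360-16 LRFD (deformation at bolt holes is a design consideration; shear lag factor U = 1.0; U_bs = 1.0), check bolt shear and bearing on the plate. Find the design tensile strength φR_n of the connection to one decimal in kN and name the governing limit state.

212.2 kN (bolt shear governs)

Bolt shear: A_b = π(16)²/4 = 201.06 mm². φR_n = 0.75 × 469 × 201.06 × 3 × 1 = 212.2 kN.
Bearing (10 mm plate, F_u = 450 MPa): end bolts L_c = 34 − 18/2 = 25, R_n = min(1.2×25×10×450, 2.4×16×10×450) = 135 kN/bolt; interior L_c = 50 − 18 = 32, R_n = 172.8 kN/bolt. φR_n = 0.75 × (1×135 + 2×172.8) = 360.5 kN.
Governing: min(212.2, 360.5) = 212.2 kN → bolt shear.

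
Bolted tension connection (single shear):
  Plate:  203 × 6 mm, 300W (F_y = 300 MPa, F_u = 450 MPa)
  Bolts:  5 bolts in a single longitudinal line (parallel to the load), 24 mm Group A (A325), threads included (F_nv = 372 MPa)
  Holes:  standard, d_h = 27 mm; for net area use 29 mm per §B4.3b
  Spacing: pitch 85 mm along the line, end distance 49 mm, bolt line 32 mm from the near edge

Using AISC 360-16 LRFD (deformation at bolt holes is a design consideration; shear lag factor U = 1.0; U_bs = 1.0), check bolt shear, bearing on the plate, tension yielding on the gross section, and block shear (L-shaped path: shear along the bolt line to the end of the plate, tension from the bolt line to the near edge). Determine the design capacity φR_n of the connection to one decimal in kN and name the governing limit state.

Bolt shear: A_b = π(24)²/4 = 452.39 mm². φR_n = 0.75 × 372 × 452.39 × 5 × 1 = 631.1 kN.
Bearing (6 mm plate, F_u = 450 MPa): end bolts L_c = 49 − 27/2 = 35.5, R_n = min(1.2×35.5×6×450, 2.4×24×6×450) = 115.02 kN/bolt; interior L_c = 85 − 27 = 58, R_n = 155.52 kN/bolt. φR_n = 0.75 × (1×115.02 + 4×155.52) = 552.8 kN.
Tension yield (gross): A_g = 203×6 = 1218 mm². φR_n = 0.90 × 300 × 1218 = 328.9 kN.
Block shear: shear path 1×[49+4×85] = 1×389 mm, A_gv = 2334, A_nv = 1×(389 − 4.5×29)×6 = 1551 mm²; tension to near edge: (32 − 0.5×29)×6 = 105 mm². R_n = min(0.6×450×1551, 0.6×300×2334) + 1.0×450×105 = min(418.77, 420.12) + 47.25 = 466.02 kN. φR_n = 0.75 × 466.02 = 349.5 kN.
Governing: min(631.1, 552.8, 328.9, 349.5) = 328.9 kN → gross-section yield.

328.9 kN (gross-section yield governs)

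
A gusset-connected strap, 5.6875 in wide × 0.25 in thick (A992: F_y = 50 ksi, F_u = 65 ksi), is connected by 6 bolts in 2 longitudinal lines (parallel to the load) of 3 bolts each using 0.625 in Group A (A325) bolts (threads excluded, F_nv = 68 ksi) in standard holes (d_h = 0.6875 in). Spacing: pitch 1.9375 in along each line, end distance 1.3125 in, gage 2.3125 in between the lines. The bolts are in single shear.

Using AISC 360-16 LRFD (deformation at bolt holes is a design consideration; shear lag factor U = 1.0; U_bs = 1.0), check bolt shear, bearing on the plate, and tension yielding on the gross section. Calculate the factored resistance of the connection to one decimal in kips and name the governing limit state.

Bolt shear: A_b = π(0.625)²/4 = 0.3068 in². φR_n = 0.75 × 68 × 0.3068 × 6 × 1 = 93.9 kips.
Bearing (0.25 in plate, F_u = 65 ksi): end bolts L_c = 1.3125 − 0.6875/2 = 0.96875, R_n = min(1.2×0.96875×0.25×65, 2.4×0.625×0.25×65) = 18.891 kips/bolt; interior L_c = 1.9375 − 0.6875 = 1.25, R_n = 24.375 kips/bolt. φR_n = 0.75 × (2×18.891 + 4×24.375) = 101.5 kips.
Tension yield (gross): A_g = 5.6875×0.25 = 1.4219 in². φR_n = 0.90 × 50 × 1.4219 = 64.0 kips.
Governing: min(93.9, 101.5, 64.0) = 64.0 kips → gross-section yield.

64.0 kips (gross-section yield governs)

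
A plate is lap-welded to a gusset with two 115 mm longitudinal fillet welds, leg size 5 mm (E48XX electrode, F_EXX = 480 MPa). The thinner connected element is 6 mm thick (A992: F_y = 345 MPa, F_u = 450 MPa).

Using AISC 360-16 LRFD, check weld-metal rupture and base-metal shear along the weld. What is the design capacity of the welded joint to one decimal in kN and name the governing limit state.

Weld metal: throat = 0.707×5 = 3.535 mm, L = 2×115 = 230 mm. φR_n = 0.75 × 0.6 × 480 × 3.535 × 230 = 175.6 kN.
Base metal shear (6 mm plate): yield φR_n = 1.0×0.6×345×6×230 = 285.7 kN; rupture φR_n = 0.75×0.6×450×6×230 = 279.5 kN; take 279.5 kN (rupture).
Governing: min(175.6, 279.5) = 175.6 kN → weld metal.

175.6 kN (weld metal governs)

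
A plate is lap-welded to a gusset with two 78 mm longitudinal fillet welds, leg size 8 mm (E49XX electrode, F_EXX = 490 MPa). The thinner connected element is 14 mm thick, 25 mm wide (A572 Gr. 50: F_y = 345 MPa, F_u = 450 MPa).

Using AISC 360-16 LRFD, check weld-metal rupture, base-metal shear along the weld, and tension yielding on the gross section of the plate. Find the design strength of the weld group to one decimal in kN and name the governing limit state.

108.7 kN (gross-section yield governs)

Weld metal: throat = 0.707×8 = 5.656 mm, L = 2×78 = 156 mm. φR_n = 0.75 × 0.6 × 490 × 5.656 × 156 = 194.6 kN.
Base metal shear (14 mm plate): yield φR_n = 1.0×0.6×345×14×156 = 452.1 kN; rupture φR_n = 0.75×0.6×450×14×156 = 442.3 kN; take 442.3 kN (rupture).
Tension yield (gross): A_g = 25×14 = 350 mm². φR_n = 0.90 × 345 × 350 = 108.7 kN.
Governing: min(194.6, 442.3, 108.7) = 108.7 kN → gross-section yield.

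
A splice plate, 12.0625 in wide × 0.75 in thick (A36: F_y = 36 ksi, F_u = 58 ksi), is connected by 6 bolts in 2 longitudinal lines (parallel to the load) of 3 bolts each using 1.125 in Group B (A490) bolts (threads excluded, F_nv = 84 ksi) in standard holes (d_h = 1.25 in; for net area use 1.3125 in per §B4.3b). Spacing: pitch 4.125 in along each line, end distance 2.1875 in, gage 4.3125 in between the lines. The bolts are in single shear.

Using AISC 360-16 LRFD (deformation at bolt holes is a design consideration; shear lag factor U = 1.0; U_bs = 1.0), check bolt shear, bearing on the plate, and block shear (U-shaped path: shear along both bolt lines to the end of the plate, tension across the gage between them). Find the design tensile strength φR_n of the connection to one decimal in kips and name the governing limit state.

351.5 kips (block shear governs)

Bolt shear: A_b = π(1.125)²/4 = 0.99402 in². φR_n = 0.75 × 84 × 0.99402 × 6 × 1 = 375.7 kips.
Bearing (0.75 in plate, F_u = 58 ksi): end bolts L_c = 2.1875 − 1.25/2 = 1.5625, R_n = min(1.2×1.5625×0.75×58, 2.4×1.125×0.75×58) = 81.563 kips/bolt; interior L_c = 4.125 − 1.25 = 2.875, R_n = 117.45 kips/bolt. φR_n = 0.75 × (2×81.563 + 4×117.45) = 474.7 kips.
Block shear: shear path 2×[2.1875+2×4.125] = 2×10.4375 in, A_gv = 15.656, A_nv = 2×(10.4375 − 2.5×1.3125)×0.75 = 10.734 in²; tension across gage: (4.3125 − 1×1.3125)×0.75 = 2.25 in². R_n = min(0.6×58×10.734, 0.6×36×15.656) + 1.0×58×2.25 = min(373.54, 338.17) + 130.5 = 468.67 kips. φR_n = 0.75 × 468.67 = 351.5 kips.
Governing: min(375.7, 474.7, 351.5) = 351.5 kips → block shear.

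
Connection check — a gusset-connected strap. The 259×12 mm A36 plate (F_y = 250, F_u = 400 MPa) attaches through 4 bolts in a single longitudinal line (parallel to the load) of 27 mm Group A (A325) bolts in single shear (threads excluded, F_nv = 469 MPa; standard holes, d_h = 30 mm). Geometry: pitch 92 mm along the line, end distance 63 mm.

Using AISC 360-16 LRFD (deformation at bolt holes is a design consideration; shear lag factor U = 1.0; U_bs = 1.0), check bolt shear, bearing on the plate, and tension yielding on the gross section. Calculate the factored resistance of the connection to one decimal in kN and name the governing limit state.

699.3 kN (gross-section yield governs)

Bolt shear: A_b = π(27)²/4 = 572.56 mm². φR_n = 0.75 × 469 × 572.56 × 4 × 1 = 805.6 kN.
Bearing (12 mm plate, F_u = 400 MPa): end bolts L_c = 63 − 30/2 = 48, R_n = min(1.2×48×12×400, 2.4×27×12×400) = 276.48 kN/bolt; interior L_c = 92 − 30 = 62, R_n = 311.04 kN/bolt. φR_n = 0.75 × (1×276.48 + 3×311.04) = 907.2 kN.
Tension yield (gross): A_g = 259×12 = 3108 mm². φR_n = 0.90 × 250 × 3108 = 699.3 kN.
Governing: min(805.6, 907.2, 699.3) = 699.3 kN → gross-section yield.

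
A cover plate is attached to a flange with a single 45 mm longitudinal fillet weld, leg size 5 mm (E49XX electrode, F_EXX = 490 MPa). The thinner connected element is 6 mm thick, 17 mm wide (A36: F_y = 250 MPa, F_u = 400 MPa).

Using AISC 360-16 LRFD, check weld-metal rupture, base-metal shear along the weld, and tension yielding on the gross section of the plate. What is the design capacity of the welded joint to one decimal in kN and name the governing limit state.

23.0 kN (gross-section yield governs)

Weld metal: throat = 0.707×5 = 3.535 mm, L = 45 mm. φR_n = 0.75 × 0.6 × 490 × 3.535 × 45 = 35.1 kN.
Base metal shear (6 mm plate): yield φR_n = 1.0×0.6×250×6×45 = 40.5 kN; rupture φR_n = 0.75×0.6×400×6×45 = 48.6 kN; take 40.5 kN (yield).
Tension yield (gross): A_g = 17×6 = 102 mm². φR_n = 0.90 × 250 × 102 = 23.0 kN.
Governing: min(35.1, 40.5, 23.0) = 23.0 kN → gross-section yield.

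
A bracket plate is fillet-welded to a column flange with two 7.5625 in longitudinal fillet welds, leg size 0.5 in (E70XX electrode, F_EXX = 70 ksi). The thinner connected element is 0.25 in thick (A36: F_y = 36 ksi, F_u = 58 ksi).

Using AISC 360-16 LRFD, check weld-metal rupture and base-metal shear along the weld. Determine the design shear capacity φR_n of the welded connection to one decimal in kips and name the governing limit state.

81.7 kips (base-metal shear governs)

Weld metal: throat = 0.707×0.5 = 0.3535 in, L = 2×7.5625 = 15.125 in. φR_n = 0.75 × 0.6 × 70 × 0.3535 × 15.125 = 168.4 kips.
Base metal shear (0.25 in plate): yield φR_n = 1.0×0.6×36×0.25×15.125 = 81.7 kips; rupture φR_n = 0.75×0.6×58×0.25×15.125 = 98.7 kips; take 81.7 kips (yield).
Governing: min(168.4, 81.7) = 81.7 kips → base-metal shear.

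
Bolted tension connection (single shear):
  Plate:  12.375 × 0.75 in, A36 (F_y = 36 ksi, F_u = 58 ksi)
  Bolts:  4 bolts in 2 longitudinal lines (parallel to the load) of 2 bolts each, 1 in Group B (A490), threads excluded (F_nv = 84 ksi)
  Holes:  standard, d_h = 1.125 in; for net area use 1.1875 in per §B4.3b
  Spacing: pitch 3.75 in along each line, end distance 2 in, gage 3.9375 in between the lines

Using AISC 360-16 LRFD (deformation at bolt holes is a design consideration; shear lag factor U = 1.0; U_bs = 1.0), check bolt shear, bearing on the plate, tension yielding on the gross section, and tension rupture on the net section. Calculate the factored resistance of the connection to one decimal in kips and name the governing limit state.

Bolt shear: A_b = π(1)²/4 = 0.7854 in². φR_n = 0.75 × 84 × 0.7854 × 4 × 1 = 197.9 kips.
Bearing (0.75 in plate, F_u = 58 ksi): end bolts L_c = 2 − 1.125/2 = 1.4375, R_n = min(1.2×1.4375×0.75×58, 2.4×1×0.75×58) = 75.038 kips/bolt; interior L_c = 3.75 − 1.125 = 2.625, R_n = 104.4 kips/bolt. φR_n = 0.75 × (2×75.038 + 2×104.4) = 269.2 kips.
Tension yield (gross): A_g = 12.375×0.75 = 9.2813 in². φR_n = 0.90 × 36 × 9.2813 = 300.7 kips.
Tension rupture (net): A_n = (12.375 − 2×1.1875)×0.75 = 7.5 in² (U = 1.0, A_e = A_n). φR_n = 0.75 × 58 × 7.5 = 326.3 kips.
Governing: min(197.9, 269.2, 300.7, 326.3) = 197.9 kips → bolt shear.

197.9 kips (bolt shear governs)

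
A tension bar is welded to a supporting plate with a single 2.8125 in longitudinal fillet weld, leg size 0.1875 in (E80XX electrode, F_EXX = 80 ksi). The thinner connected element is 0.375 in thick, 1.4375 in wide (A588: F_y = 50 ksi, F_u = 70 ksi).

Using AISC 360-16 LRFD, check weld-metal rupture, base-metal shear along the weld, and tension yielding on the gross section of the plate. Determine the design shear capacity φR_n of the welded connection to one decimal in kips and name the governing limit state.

Weld metal: throat = 0.707×0.1875 = 0.13256 in, L = 2.8125 in. φR_n = 0.75 × 0.6 × 80 × 0.13256 × 2.8125 = 13.4 kips.
Base metal shear (0.375 in plate): yield φR_n = 1.0×0.6×50×0.375×2.8125 = 31.6 kips; rupture φR_n = 0.75×0.6×70×0.375×2.8125 = 33.2 kips; take 31.6 kips (yield).
Tension yield (gross): A_g = 1.4375×0.375 = 0.53906 in². φR_n = 0.90 × 50 × 0.53906 = 24.3 kips.
Governing: min(13.4, 31.6, 24.3) = 13.4 kips → weld metal.

13.4 kips (weld metal governs)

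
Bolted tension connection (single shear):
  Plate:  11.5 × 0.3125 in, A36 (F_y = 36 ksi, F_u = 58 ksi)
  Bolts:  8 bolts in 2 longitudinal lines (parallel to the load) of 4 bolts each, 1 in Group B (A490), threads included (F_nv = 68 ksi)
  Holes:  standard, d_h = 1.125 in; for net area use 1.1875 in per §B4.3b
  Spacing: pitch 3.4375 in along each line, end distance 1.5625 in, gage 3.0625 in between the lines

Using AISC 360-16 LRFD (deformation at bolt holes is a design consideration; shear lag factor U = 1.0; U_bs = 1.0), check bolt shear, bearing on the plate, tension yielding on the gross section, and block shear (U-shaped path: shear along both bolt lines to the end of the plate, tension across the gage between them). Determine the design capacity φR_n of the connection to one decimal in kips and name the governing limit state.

Bolt shear: A_b = π(1)²/4 = 0.7854 in². φR_n = 0.75 × 68 × 0.7854 × 8 × 1 = 320.4 kips.
Bearing (0.3125 in plate, F_u = 58 ksi): end bolts L_c = 1.5625 − 1.125/2 = 1, R_n = min(1.2×1×0.3125×58, 2.4×1×0.3125×58) = 21.75 kips/bolt; interior L_c = 3.4375 − 1.125 = 2.3125, R_n = 43.5 kips/bolt. φR_n = 0.75 × (2×21.75 + 6×43.5) = 228.4 kips.
Tension yield (gross): A_g = 11.5×0.3125 = 3.5938 in². φR_n = 0.90 × 36 × 3.5938 = 116.4 kips.
Block shear: shear path 2×[1.5625+3×3.4375] = 2×11.875 in, A_gv = 7.4219, A_nv = 2×(11.875 − 3.5×1.1875)×0.3125 = 4.8242 in²; tension across gage: (3.0625 − 1×1.1875)×0.3125 = 0.58594 in². R_n = min(0.6×58×4.8242, 0.6×36×7.4219) + 1.0×58×0.58594 = min(167.88, 160.31) + 33.985 = 194.3 kips. φR_n = 0.75 × 194.3 = 145.7 kips.
Governing: min(320.4, 228.4, 116.4, 145.7) = 116.4 kips → gross-section yield.

116.4 kips (gross-section yield governs)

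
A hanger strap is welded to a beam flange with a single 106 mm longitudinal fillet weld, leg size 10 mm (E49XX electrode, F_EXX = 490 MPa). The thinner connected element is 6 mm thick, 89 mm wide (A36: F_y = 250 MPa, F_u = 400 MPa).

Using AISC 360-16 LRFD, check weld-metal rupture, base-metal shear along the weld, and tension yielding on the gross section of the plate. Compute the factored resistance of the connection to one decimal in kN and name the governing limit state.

Weld metal: throat = 0.707×10 = 7.07 mm, L = 106 mm. φR_n = 0.75 × 0.6 × 490 × 7.07 × 106 = 165.2 kN.
Base metal shear (6 mm plate): yield φR_n = 1.0×0.6×250×6×106 = 95.4 kN; rupture φR_n = 0.75×0.6×400×6×106 = 114.5 kN; take 95.4 kN (yield).
Tension yield (gross): A_g = 89×6 = 534 mm². φR_n = 0.90 × 250 × 534 = 120.2 kN.
Governing: min(165.2, 95.4, 120.2) = 95.4 kN → base-metal shear.

95.4 kN (base-metal shear governs)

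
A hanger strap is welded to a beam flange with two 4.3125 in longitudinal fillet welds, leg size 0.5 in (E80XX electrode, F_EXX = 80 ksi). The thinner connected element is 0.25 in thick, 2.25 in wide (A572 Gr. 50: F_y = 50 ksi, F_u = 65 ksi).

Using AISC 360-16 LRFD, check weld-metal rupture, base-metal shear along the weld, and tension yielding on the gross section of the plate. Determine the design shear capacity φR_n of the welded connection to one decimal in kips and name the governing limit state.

25.3 kips (gross-section yield governs)

Weld metal: throat = 0.707×0.5 = 0.3535 in, L = 2×4.3125 = 8.625 in. φR_n = 0.75 × 0.6 × 80 × 0.3535 × 8.625 = 109.8 kips.
Base metal shear (0.25 in plate): yield φR_n = 1.0×0.6×50×0.25×8.625 = 64.7 kips; rupture φR_n = 0.75×0.6×65×0.25×8.625 = 63.1 kips; take 63.1 kips (rupture).
Tension yield (gross): A_g = 2.25×0.25 = 0.5625 in². φR_n = 0.90 × 50 × 0.5625 = 25.3 kips.
Governing: min(109.8, 63.1, 25.3) = 25.3 kips → gross-section yield.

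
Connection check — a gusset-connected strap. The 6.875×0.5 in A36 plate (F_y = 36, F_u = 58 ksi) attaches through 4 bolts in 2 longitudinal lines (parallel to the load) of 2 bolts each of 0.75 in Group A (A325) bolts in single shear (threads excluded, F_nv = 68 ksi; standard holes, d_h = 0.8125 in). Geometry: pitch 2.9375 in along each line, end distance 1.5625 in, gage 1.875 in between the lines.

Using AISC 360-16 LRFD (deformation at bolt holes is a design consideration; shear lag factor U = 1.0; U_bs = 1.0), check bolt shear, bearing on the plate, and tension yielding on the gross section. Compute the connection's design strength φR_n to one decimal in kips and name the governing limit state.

Bolt shear: A_b = π(0.75)²/4 = 0.44179 in². φR_n = 0.75 × 68 × 0.44179 × 4 × 1 = 90.1 kips.
Bearing (0.5 in plate, F_u = 58 ksi): end bolts L_c = 1.5625 − 0.8125/2 = 1.15625, R_n = min(1.2×1.15625×0.5×58, 2.4×0.75×0.5×58) = 40.238 kips/bolt; interior L_c = 2.9375 − 0.8125 = 2.125, R_n = 52.2 kips/bolt. φR_n = 0.75 × (2×40.238 + 2×52.2) = 138.7 kips.
Tension yield (gross): A_g = 6.875×0.5 = 3.4375 in². φR_n = 0.90 × 36 × 3.4375 = 111.4 kips.
Governing: min(90.1, 138.7, 111.4) = 90.1 kips → bolt shear.

90.1 kips (bolt shear governs)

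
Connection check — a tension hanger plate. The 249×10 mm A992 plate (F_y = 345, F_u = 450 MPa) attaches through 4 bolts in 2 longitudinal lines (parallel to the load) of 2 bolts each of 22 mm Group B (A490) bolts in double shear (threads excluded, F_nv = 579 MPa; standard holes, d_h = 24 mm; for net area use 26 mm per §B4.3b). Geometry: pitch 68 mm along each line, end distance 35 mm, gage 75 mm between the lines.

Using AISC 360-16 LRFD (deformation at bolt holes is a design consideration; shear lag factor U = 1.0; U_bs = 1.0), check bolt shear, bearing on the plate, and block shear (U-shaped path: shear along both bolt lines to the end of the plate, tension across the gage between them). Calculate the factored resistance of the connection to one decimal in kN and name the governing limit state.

Bolt shear: A_b = π(22)²/4 = 380.13 mm². φR_n = 0.75 × 579 × 380.13 × 4 × 2 = 1320.6 kN.
Bearing (10 mm plate, F_u = 450 MPa): end bolts L_c = 35 − 24/2 = 23, R_n = min(1.2×23×10×450, 2.4×22×10×450) = 124.2 kN/bolt; interior L_c = 68 − 24 = 44, R_n = 237.6 kN/bolt. φR_n = 0.75 × (2×124.2 + 2×237.6) = 542.7 kN.
Block shear: shear path 2×[35+1×68] = 2×103 mm, A_gv = 2060, A_nv = 2×(103 − 1.5×26)×10 = 1280 mm²; tension across gage: (75 − 1×26)×10 = 490 mm². R_n = min(0.6×450×1280, 0.6×345×2060) + 1.0×450×490 = min(345.6, 426.42) + 220.5 = 566.1 kN. φR_n = 0.75 × 566.1 = 424.6 kN.
Governing: min(1320.6, 542.7, 424.6) = 424.6 kN → block shear.

424.6 kN (block shear governs)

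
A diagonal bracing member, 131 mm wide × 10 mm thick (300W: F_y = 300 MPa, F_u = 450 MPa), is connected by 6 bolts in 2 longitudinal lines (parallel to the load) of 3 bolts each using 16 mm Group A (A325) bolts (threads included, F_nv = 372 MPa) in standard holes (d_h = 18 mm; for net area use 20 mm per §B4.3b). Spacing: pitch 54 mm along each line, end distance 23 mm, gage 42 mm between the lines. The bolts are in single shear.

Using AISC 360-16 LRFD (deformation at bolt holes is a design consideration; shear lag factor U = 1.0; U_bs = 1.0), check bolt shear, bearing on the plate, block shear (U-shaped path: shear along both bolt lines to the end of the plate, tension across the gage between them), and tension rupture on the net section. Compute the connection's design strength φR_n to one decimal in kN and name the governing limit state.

Bolt shear: A_b = π(16)²/4 = 201.06 mm². φR_n = 0.75 × 372 × 201.06 × 6 × 1 = 336.6 kN.
Bearing (10 mm plate, F_u = 450 MPa): end bolts L_c = 23 − 18/2 = 14, R_n = min(1.2×14×10×450, 2.4×16×10×450) = 75.6 kN/bolt; interior L_c = 54 − 18 = 36, R_n = 172.8 kN/bolt. φR_n = 0.75 × (2×75.6 + 4×172.8) = 631.8 kN.
Block shear: shear path 2×[23+2×54] = 2×131 mm, A_gv = 2620, A_nv = 2×(131 − 2.5×20)×10 = 1620 mm²; tension across gage: (42 − 1×20)×10 = 220 mm². R_n = min(0.6×450×1620, 0.6×300×2620) + 1.0×450×220 = min(437.4, 471.6) + 99 = 536.4 kN. φR_n = 0.75 × 536.4 = 402.3 kN.
Tension rupture (net): A_n = (131 − 2×20)×10 = 910 mm² (U = 1.0, A_e = A_n). φR_n = 0.75 × 450 × 910 = 307.1 kN.
Governing: min(336.6, 631.8, 402.3, 307.1) = 307.1 kN → net-section rupture.

307.1 kN (net-section rupture governs)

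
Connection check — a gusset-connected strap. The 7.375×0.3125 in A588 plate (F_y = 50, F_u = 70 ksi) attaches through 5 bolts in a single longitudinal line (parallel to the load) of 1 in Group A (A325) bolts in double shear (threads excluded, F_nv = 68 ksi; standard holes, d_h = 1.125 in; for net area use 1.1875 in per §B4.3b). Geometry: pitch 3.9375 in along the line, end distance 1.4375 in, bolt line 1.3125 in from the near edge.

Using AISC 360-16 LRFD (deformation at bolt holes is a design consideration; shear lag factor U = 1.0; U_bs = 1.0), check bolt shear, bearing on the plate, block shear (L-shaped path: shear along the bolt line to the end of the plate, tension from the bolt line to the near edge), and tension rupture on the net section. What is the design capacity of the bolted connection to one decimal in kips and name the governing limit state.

101.5 kips (net-section rupture governs)

Bolt shear: A_b = π(1)²/4 = 0.7854 in². φR_n = 0.75 × 68 × 0.7854 × 5 × 2 = 400.6 kips.
Bearing (0.3125 in plate, F_u = 70 ksi): end bolts L_c = 1.4375 − 1.125/2 = 0.875, R_n = min(1.2×0.875×0.3125×70, 2.4×1×0.3125×70) = 22.969 kips/bolt; interior L_c = 3.9375 − 1.125 = 2.8125, R_n = 52.5 kips/bolt. φR_n = 0.75 × (1×22.969 + 4×52.5) = 174.7 kips.
Block shear: shear path 1×[1.4375+4×3.9375] = 1×17.1875 in, A_gv = 5.3711, A_nv = 1×(17.1875 − 4.5×1.1875)×0.3125 = 3.7012 in²; tension to near edge: (1.3125 − 0.5×1.1875)×0.3125 = 0.22461 in². R_n = min(0.6×70×3.7012, 0.6×50×5.3711) + 1.0×70×0.22461 = min(155.45, 161.13) + 15.723 = 171.17 kips. φR_n = 0.75 × 171.17 = 128.4 kips.
Tension rupture (net): A_n = (7.375 − 1×1.1875)×0.3125 = 1.9336 in² (U = 1.0, A_e = A_n). φR_n = 0.75 × 70 × 1.9336 = 101.5 kips.
Governing: min(400.6, 174.7, 128.4, 101.5) = 101.5 kips → net-section rupture.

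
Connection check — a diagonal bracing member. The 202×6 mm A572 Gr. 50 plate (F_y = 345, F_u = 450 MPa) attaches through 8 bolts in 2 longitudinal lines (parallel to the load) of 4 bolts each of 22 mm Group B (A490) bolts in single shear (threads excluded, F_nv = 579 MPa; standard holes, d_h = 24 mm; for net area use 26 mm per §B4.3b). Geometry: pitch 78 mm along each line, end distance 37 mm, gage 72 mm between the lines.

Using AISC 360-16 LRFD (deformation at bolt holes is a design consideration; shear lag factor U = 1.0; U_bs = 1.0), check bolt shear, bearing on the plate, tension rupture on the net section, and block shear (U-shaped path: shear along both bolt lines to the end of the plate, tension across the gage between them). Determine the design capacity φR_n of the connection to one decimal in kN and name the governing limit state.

303.8 kN (net-section rupture governs)

Bolt shear: A_b = π(22)²/4 = 380.13 mm². φR_n = 0.75 × 579 × 380.13 × 8 × 1 = 1320.6 kN.
Bearing (6 mm plate, F_u = 450 MPa): end bolts L_c = 37 − 24/2 = 25, R_n = min(1.2×25×6×450, 2.4×22×6×450) = 81 kN/bolt; interior L_c = 78 − 24 = 54, R_n = 142.56 kN/bolt. φR_n = 0.75 × (2×81 + 6×142.56) = 763.0 kN.
Tension rupture (net): A_n = (202 − 2×26)×6 = 900 mm² (U = 1.0, A_e = A_n). φR_n = 0.75 × 450 × 900 = 303.8 kN.
Block shear: shear path 2×[37+3×78] = 2×271 mm, A_gv = 3252, A_nv = 2×(271 − 3.5×26)×6 = 2160 mm²; tension across gage: (72 − 1×26)×6 = 276 mm². R_n = min(0.6×450×2160, 0.6×345×3252) + 1.0×450×276 = min(583.2, 673.16) + 124.2 = 707.4 kN. φR_n = 0.75 × 707.4 = 530.6 kN.
Governing: min(1320.6, 763.0, 303.8, 530.6) = 303.8 kN → net-section rupture.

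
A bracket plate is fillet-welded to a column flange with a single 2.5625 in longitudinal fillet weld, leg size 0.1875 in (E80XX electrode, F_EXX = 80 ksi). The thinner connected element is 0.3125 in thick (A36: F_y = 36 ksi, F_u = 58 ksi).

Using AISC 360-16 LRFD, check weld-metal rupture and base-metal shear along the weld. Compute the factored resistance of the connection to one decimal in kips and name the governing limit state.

12.2 kips (weld metal governs)

Weld metal: throat = 0.707×0.1875 = 0.13256 in, L = 2.5625 in. φR_n = 0.75 × 0.6 × 80 × 0.13256 × 2.5625 = 12.2 kips.
Base metal shear (0.3125 in plate): yield φR_n = 1.0×0.6×36×0.3125×2.5625 = 17.3 kips; rupture φR_n = 0.75×0.6×58×0.3125×2.5625 = 20.9 kips; take 17.3 kips (yield).
Governing: min(12.2, 17.3) = 12.2 kips → weld metal.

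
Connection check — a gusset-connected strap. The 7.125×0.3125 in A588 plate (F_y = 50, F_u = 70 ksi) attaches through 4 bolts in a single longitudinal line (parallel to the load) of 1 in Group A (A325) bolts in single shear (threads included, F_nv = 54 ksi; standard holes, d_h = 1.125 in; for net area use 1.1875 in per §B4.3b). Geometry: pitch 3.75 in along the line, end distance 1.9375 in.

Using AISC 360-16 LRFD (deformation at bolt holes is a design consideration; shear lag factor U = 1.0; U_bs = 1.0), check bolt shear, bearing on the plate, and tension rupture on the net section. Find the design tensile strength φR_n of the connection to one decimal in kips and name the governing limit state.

Bolt shear: A_b = π(1)²/4 = 0.7854 in². φR_n = 0.75 × 54 × 0.7854 × 4 × 1 = 127.2 kips.
Bearing (0.3125 in plate, F_u = 70 ksi): end bolts L_c = 1.9375 − 1.125/2 = 1.375, R_n = min(1.2×1.375×0.3125×70, 2.4×1×0.3125×70) = 36.094 kips/bolt; interior L_c = 3.75 − 1.125 = 2.625, R_n = 52.5 kips/bolt. φR_n = 0.75 × (1×36.094 + 3×52.5) = 145.2 kips.
Tension rupture (net): A_n = (7.125 − 1×1.1875)×0.3125 = 1.8555 in² (U = 1.0, A_e = A_n). φR_n = 0.75 × 70 × 1.8555 = 97.4 kips.
Governing: min(127.2, 145.2, 97.4) = 97.4 kips → net-section rupture.

97.4 kips (net-section rupture governs)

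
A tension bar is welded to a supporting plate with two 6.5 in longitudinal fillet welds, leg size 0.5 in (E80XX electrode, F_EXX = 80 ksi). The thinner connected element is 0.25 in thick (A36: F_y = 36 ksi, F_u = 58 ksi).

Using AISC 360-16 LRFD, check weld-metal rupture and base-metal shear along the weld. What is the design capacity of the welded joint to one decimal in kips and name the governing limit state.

70.2 kips (base-metal shear governs)

Weld metal: throat = 0.707×0.5 = 0.3535 in, L = 2×6.5 = 13 in. φR_n = 0.75 × 0.6 × 80 × 0.3535 × 13 = 165.4 kips.
Base metal shear (0.25 in plate): yield φR_n = 1.0×0.6×36×0.25×13 = 70.2 kips; rupture φR_n = 0.75×0.6×58×0.25×13 = 84.8 kips; take 70.2 kips (yield).
Governing: min(165.4, 70.2) = 70.2 kips → base-metal shear.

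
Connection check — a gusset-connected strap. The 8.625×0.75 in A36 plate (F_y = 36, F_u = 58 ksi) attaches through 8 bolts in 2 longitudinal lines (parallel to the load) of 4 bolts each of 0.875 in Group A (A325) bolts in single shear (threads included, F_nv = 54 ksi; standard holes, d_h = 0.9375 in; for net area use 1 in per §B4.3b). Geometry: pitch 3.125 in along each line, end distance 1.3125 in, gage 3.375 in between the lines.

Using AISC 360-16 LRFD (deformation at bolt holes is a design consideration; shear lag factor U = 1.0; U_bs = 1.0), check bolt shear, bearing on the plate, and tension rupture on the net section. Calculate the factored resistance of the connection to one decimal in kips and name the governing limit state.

Bolt shear: A_b = π(0.875)²/4 = 0.60132 in². φR_n = 0.75 × 54 × 0.60132 × 8 × 1 = 194.8 kips.
Bearing (0.75 in plate, F_u = 58 ksi): end bolts L_c = 1.3125 − 0.9375/2 = 0.84375, R_n = min(1.2×0.84375×0.75×58, 2.4×0.875×0.75×58) = 44.044 kips/bolt; interior L_c = 3.125 − 0.9375 = 2.1875, R_n = 91.35 kips/bolt. φR_n = 0.75 × (2×44.044 + 6×91.35) = 477.1 kips.
Tension rupture (net): A_n = (8.625 − 2×1)×0.75 = 4.9688 in² (U = 1.0, A_e = A_n). φR_n = 0.75 × 58 × 4.9688 = 216.1 kips.
Governing: min(194.8, 477.1, 216.1) = 194.8 kips → bolt shear.

194.8 kips (bolt shear governs)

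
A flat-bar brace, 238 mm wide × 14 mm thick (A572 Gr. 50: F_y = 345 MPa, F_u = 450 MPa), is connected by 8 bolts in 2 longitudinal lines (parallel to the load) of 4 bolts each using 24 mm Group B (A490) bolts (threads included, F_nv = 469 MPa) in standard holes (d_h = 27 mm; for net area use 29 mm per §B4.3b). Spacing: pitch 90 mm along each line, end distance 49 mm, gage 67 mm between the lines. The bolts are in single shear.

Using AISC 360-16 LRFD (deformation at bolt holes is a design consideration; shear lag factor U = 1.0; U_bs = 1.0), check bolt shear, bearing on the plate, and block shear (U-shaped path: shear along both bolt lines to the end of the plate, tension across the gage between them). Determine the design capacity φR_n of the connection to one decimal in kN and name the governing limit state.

1273.0 kN (bolt shear governs)

Bolt shear: A_b = π(24)²/4 = 452.39 mm². φR_n = 0.75 × 469 × 452.39 × 8 × 1 = 1273.0 kN.
Bearing (14 mm plate, F_u = 450 MPa): end bolts L_c = 49 − 27/2 = 35.5, R_n = min(1.2×35.5×14×450, 2.4×24×14×450) = 268.38 kN/bolt; interior L_c = 90 − 27 = 63, R_n = 362.88 kN/bolt. φR_n = 0.75 × (2×268.38 + 6×362.88) = 2035.5 kN.
Block shear: shear path 2×[49+3×90] = 2×319 mm, A_gv = 8932, A_nv = 2×(319 − 3.5×29)×14 = 6090 mm²; tension across gage: (67 − 1×29)×14 = 532 mm². R_n = min(0.6×450×6090, 0.6×345×8932) + 1.0×450×532 = min(1644.3, 1848.9) + 239.4 = 1883.7 kN. φR_n = 0.75 × 1883.7 = 1412.8 kN.
Governing: min(1273.0, 2035.5, 1412.8) = 1273.0 kN → bolt shear.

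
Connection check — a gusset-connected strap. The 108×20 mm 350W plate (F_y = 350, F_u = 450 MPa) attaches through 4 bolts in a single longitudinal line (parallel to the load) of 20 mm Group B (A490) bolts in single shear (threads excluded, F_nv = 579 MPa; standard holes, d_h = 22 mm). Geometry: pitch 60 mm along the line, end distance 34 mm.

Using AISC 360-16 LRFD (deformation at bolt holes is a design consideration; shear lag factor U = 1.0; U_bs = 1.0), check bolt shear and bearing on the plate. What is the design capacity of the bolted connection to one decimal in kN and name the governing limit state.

Bolt shear: A_b = π(20)²/4 = 314.16 mm². φR_n = 0.75 × 579 × 314.16 × 4 × 1 = 545.7 kN.
Bearing (20 mm plate, F_u = 450 MPa): end bolts L_c = 34 − 22/2 = 23, R_n = min(1.2×23×20×450, 2.4×20×20×450) = 248.4 kN/bolt; interior L_c = 60 − 22 = 38, R_n = 410.4 kN/bolt. φR_n = 0.75 × (1×248.4 + 3×410.4) = 1109.7 kN.
Governing: min(545.7, 1109.7) = 545.7 kN → bolt shear.

545.7 kN (bolt shear governs)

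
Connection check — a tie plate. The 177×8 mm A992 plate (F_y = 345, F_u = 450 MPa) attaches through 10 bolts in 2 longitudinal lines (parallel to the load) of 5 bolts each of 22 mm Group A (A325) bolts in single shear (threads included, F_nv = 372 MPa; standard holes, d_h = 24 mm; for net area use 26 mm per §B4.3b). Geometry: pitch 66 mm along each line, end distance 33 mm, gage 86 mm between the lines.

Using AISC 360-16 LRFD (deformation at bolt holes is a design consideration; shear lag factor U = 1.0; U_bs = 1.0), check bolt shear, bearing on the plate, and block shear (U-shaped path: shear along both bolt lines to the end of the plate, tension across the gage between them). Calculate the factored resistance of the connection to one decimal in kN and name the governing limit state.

Bolt shear: A_b = π(22)²/4 = 380.13 mm². φR_n = 0.75 × 372 × 380.13 × 10 × 1 = 1060.6 kN.
Bearing (8 mm plate, F_u = 450 MPa): end bolts L_c = 33 − 24/2 = 21, R_n = min(1.2×21×8×450, 2.4×22×8×450) = 90.72 kN/bolt; interior L_c = 66 − 24 = 42, R_n = 181.44 kN/bolt. φR_n = 0.75 × (2×90.72 + 8×181.44) = 1224.7 kN.
Block shear: shear path 2×[33+4×66] = 2×297 mm, A_gv = 4752, A_nv = 2×(297 − 4.5×26)×8 = 2880 mm²; tension across gage: (86 − 1×26)×8 = 480 mm². R_n = min(0.6×450×2880, 0.6×345×4752) + 1.0×450×480 = min(777.6, 983.66) + 216 = 993.6 kN. φR_n = 0.75 × 993.6 = 745.2 kN.
Governing: min(1060.6, 1224.7, 745.2) = 745.2 kN → block shear.

745.2 kN (block shear governs)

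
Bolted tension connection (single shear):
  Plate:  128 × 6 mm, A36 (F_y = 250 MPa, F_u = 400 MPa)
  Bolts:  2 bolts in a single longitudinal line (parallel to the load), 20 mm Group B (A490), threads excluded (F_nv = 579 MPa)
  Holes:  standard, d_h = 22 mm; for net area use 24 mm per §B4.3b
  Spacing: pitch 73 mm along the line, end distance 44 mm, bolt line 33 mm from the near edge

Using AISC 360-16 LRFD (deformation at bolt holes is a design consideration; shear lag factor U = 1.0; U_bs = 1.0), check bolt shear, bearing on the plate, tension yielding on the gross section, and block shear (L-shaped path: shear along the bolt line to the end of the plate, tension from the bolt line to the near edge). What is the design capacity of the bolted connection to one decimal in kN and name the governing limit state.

Bolt shear: A_b = π(20)²/4 = 314.16 mm². φR_n = 0.75 × 579 × 314.16 × 2 × 1 = 272.8 kN.
Bearing (6 mm plate, F_u = 400 MPa): end bolts L_c = 44 − 22/2 = 33, R_n = min(1.2×33×6×400, 2.4×20×6×400) = 95.04 kN/bolt; interior L_c = 73 − 22 = 51, R_n = 115.2 kN/bolt. φR_n = 0.75 × (1×95.04 + 1×115.2) = 157.7 kN.
Tension yield (gross): A_g = 128×6 = 768 mm². φR_n = 0.90 × 250 × 768 = 172.8 kN.
Block shear: shear path 1×[44+1×73] = 1×117 mm, A_gv = 702, A_nv = 1×(117 − 1.5×24)×6 = 486 mm²; tension to near edge: (33 − 0.5×24)×6 = 126 mm². R_n = min(0.6×400×486, 0.6×250×702) + 1.0×400×126 = min(116.64, 105.3) + 50.4 = 155.7 kN. φR_n = 0.75 × 155.7 = 116.8 kN.
Governing: min(272.8, 157.7, 172.8, 116.8) = 116.8 kN → block shear.

116.8 kN (block shear governs)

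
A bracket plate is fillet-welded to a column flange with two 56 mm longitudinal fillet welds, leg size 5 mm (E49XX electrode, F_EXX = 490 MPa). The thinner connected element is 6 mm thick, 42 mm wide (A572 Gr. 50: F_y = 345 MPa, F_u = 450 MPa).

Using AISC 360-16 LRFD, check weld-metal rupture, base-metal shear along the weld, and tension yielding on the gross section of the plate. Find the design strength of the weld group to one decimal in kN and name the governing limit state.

78.2 kN (gross-section yield governs)

Weld metal: throat = 0.707×5 = 3.535 mm, L = 2×56 = 112 mm. φR_n = 0.75 × 0.6 × 490 × 3.535 × 112 = 87.3 kN.
Base metal shear (6 mm plate): yield φR_n = 1.0×0.6×345×6×112 = 139.1 kN; rupture φR_n = 0.75×0.6×450×6×112 = 136.1 kN; take 136.1 kN (rupture).
Tension yield (gross): A_g = 42×6 = 252 mm². φR_n = 0.90 × 345 × 252 = 78.2 kN.
Governing: min(87.3, 136.1, 78.2) = 78.2 kN → gross-section yield.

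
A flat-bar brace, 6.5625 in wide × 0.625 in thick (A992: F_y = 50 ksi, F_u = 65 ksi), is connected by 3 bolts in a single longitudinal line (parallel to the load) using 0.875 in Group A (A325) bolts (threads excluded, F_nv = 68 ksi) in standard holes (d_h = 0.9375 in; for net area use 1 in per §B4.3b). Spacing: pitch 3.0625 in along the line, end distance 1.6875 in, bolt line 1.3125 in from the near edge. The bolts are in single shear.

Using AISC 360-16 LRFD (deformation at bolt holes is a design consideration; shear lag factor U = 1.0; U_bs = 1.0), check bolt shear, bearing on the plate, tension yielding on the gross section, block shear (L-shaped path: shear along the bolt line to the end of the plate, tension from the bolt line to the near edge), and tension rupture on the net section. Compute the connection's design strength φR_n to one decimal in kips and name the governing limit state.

Bolt shear: A_b = π(0.875)²/4 = 0.60132 in². φR_n = 0.75 × 68 × 0.60132 × 3 × 1 = 92.0 kips.
Bearing (0.625 in plate, F_u = 65 ksi): end bolts L_c = 1.6875 − 0.9375/2 = 1.21875, R_n = min(1.2×1.21875×0.625×65, 2.4×0.875×0.625×65) = 59.414 kips/bolt; interior L_c = 3.0625 − 0.9375 = 2.125, R_n = 85.313 kips/bolt. φR_n = 0.75 × (1×59.414 + 2×85.313) = 172.5 kips.
Tension yield (gross): A_g = 6.5625×0.625 = 4.1016 in². φR_n = 0.90 × 50 × 4.1016 = 184.6 kips.
Block shear: shear path 1×[1.6875+2×3.0625] = 1×7.8125 in, A_gv = 4.8828, A_nv = 1×(7.8125 − 2.5×1)×0.625 = 3.3203 in²; tension to near edge: (1.3125 − 0.5×1)×0.625 = 0.50781 in². R_n = min(0.6×65×3.3203, 0.6×50×4.8828) + 1.0×65×0.50781 = min(129.49, 146.48) + 33.008 = 162.5 kips. φR_n = 0.75 × 162.5 = 121.9 kips.
Tension rupture (net): A_n = (6.5625 − 1×1)×0.625 = 3.4766 in² (U = 1.0, A_e = A_n). φR_n = 0.75 × 65 × 3.4766 = 169.5 kips.
Governing: min(92.0, 172.5, 184.6, 121.9, 169.5) = 92.0 kips → bolt shear.

92.0 kips (bolt shear governs)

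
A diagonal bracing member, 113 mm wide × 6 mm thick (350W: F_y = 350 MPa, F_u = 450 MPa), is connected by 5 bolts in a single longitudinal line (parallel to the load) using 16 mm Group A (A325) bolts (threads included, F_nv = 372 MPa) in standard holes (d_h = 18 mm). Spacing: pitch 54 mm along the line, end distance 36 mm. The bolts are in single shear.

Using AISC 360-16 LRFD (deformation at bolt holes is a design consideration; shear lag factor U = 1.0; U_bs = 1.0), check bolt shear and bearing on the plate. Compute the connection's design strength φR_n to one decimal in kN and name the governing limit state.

Bolt shear: A_b = π(16)²/4 = 201.06 mm². φR_n = 0.75 × 372 × 201.06 × 5 × 1 = 280.5 kN.
Bearing (6 mm plate, F_u = 450 MPa): end bolts L_c = 36 − 18/2 = 27, R_n = min(1.2×27×6×450, 2.4×16×6×450) = 87.48 kN/bolt; interior L_c = 54 − 18 = 36, R_n = 103.68 kN/bolt. φR_n = 0.75 × (1×87.48 + 4×103.68) = 376.7 kN.
Governing: min(280.5, 376.7) = 280.5 kN → bolt shear.

280.5 kN (bolt shear governs)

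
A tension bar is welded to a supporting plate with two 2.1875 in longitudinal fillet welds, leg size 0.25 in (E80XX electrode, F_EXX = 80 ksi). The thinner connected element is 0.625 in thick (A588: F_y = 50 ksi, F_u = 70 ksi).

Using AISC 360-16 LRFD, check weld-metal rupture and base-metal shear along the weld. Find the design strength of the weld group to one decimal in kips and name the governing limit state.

27.8 kips (weld metal governs)

Weld metal: throat = 0.707×0.25 = 0.17675 in, L = 2×2.1875 = 4.375 in. φR_n = 0.75 × 0.6 × 80 × 0.17675 × 4.375 = 27.8 kips.
Base metal shear (0.625 in plate): yield φR_n = 1.0×0.6×50×0.625×4.375 = 82.0 kips; rupture φR_n = 0.75×0.6×70×0.625×4.375 = 86.1 kips; take 82.0 kips (yield).
Governing: min(27.8, 82.0) = 27.8 kips → weld metal.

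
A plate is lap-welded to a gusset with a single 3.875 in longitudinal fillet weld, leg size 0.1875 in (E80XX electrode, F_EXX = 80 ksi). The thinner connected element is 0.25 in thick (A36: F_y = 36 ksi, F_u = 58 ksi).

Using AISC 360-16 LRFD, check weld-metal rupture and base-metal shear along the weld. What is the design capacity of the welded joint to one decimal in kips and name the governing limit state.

Weld metal: throat = 0.707×0.1875 = 0.13256 in, L = 3.875 in. φR_n = 0.75 × 0.6 × 80 × 0.13256 × 3.875 = 18.5 kips.
Base metal shear (0.25 in plate): yield φR_n = 1.0×0.6×36×0.25×3.875 = 20.9 kips; rupture φR_n = 0.75×0.6×58×0.25×3.875 = 25.3 kips; take 20.9 kips (yield).
Governing: min(18.5, 20.9) = 18.5 kips → weld metal.

18.5 kips (weld metal governs)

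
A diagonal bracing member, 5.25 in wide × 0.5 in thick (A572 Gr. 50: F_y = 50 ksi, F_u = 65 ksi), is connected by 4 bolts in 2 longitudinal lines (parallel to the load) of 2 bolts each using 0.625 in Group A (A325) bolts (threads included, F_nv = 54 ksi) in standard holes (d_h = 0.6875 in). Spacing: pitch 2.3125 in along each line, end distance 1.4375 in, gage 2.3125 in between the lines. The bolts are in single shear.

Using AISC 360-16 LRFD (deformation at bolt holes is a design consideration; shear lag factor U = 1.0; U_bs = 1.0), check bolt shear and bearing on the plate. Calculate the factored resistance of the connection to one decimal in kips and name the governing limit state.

Bolt shear: A_b = π(0.625)²/4 = 0.3068 in². φR_n = 0.75 × 54 × 0.3068 × 4 × 1 = 49.7 kips.
Bearing (0.5 in plate, F_u = 65 ksi): end bolts L_c = 1.4375 − 0.6875/2 = 1.09375, R_n = min(1.2×1.09375×0.5×65, 2.4×0.625×0.5×65) = 42.656 kips/bolt; interior L_c = 2.3125 − 0.6875 = 1.625, R_n = 48.75 kips/bolt. φR_n = 0.75 × (2×42.656 + 2×48.75) = 137.1 kips.
Governing: min(49.7, 137.1) = 49.7 kips → bolt shear.

49.7 kips (bolt shear governs)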